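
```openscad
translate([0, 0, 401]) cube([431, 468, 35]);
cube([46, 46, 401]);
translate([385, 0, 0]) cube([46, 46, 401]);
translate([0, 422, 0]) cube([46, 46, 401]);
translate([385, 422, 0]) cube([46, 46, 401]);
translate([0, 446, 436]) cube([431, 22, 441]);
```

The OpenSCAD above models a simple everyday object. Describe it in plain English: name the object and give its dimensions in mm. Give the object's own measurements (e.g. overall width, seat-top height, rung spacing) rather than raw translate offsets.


A chair. The seat is a 431×468×35 mm slab with its top at z = 436 mm, on four 46×46 mm corner legs (flush with the seat edges, standing on z = 0). A flat backrest 22 mm thick, 441 mm tall, spans the full seat width and rises from the seat top along its +y edge, rear face flush with the rear of the seat.


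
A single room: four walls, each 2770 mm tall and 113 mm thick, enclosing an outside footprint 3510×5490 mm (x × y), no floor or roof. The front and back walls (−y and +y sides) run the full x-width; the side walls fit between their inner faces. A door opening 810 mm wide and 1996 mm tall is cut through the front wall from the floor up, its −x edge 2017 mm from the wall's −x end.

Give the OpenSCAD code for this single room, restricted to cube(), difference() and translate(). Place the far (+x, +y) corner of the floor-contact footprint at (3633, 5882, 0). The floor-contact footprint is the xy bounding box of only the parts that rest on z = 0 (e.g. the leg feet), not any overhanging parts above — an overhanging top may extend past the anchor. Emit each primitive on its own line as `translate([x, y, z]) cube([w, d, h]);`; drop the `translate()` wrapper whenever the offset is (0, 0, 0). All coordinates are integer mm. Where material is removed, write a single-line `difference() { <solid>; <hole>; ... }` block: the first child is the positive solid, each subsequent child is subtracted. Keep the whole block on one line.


difference() { translate([123, 392, 0]) cube([3510, 113, 2770]); translate([2140, 392, 0]) cube([810, 113, 1996]); }
translate([123, 5769, 0]) cube([3510, 113, 2770]);
translate([123, 505, 0]) cube([113, 5264, 2770]);
translate([3520, 505, 0]) cube([113, 5264, 2770]);


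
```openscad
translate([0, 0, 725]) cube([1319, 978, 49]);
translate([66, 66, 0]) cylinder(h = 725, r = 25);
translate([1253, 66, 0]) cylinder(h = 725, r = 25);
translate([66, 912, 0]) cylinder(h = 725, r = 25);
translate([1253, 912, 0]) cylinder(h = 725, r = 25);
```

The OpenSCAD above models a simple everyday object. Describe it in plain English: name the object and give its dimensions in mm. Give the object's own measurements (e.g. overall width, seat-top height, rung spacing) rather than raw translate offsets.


A table: top 1319 mm (x) × 978 mm (y), 49 mm thick, upper face at z = 774 mm, on four round legs of 50 mm diameter, each leg's bounding box inset 41 mm from the nearest pair of top edges from z = 0 to the bottom of the top.


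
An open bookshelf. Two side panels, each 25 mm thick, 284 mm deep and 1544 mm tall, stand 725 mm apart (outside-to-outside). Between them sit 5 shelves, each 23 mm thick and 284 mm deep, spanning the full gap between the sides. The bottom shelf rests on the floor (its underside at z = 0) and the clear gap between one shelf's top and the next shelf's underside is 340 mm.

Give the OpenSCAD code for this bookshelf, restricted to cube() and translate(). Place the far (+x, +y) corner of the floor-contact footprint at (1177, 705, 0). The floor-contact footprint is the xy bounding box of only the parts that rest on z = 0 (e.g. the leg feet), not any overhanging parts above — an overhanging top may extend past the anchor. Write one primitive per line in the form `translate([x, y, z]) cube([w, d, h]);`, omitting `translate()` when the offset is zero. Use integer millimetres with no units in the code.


translate([452, 421, 0]) cube([25, 284, 1544]);
translate([1152, 421, 0]) cube([25, 284, 1544]);
translate([477, 421, 0]) cube([675, 284, 23]);
translate([477, 421, 363]) cube([675, 284, 23]);
translate([477, 421, 726]) cube([675, 284, 23]);
translate([477, 421, 1089]) cube([675, 284, 23]);
translate([477, 421, 1452]) cube([675, 284, 23]);


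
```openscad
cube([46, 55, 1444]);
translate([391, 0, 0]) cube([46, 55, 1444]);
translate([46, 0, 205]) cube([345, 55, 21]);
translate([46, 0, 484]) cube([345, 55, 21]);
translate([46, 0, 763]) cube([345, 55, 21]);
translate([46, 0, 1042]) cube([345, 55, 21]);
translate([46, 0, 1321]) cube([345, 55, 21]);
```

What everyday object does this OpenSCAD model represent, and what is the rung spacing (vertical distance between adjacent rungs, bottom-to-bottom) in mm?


A ladder. The rung spacing is 279 mm.

Two tall 46×55 posts with 5 short bars between them — a ladder. Adjacent rungs sit at z = 205 and z = 484, so the spacing is 484 − 205 = 279 mm.


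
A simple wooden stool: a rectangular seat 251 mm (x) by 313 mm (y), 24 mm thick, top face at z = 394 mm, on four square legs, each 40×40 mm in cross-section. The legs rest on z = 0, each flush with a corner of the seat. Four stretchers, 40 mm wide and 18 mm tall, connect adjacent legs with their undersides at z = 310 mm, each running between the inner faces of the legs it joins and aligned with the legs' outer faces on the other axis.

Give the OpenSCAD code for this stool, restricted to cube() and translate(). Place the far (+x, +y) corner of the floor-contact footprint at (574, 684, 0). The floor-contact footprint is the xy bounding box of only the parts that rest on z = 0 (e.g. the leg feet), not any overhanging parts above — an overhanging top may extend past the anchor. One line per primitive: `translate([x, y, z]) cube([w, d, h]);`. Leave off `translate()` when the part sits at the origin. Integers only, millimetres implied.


translate([323, 371, 370]) cube([251, 313, 24]);
translate([323, 371, 0]) cube([40, 40, 370]);
translate([534, 371, 0]) cube([40, 40, 370]);
translate([323, 644, 0]) cube([40, 40, 370]);
translate([534, 644, 0]) cube([40, 40, 370]);
translate([363, 371, 310]) cube([171, 40, 18]);
translate([363, 644, 310]) cube([171, 40, 18]);
translate([323, 411, 310]) cube([40, 233, 18]);
translate([534, 411, 310]) cube([40, 233, 18]);


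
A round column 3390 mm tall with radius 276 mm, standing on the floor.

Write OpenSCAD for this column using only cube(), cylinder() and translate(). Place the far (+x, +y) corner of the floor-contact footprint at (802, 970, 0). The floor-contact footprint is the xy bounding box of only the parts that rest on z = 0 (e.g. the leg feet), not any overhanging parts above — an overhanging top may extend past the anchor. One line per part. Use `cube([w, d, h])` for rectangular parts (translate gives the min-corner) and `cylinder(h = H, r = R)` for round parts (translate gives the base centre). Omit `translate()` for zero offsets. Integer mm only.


translate([526, 694, 0]) cylinder(h = 3390, r = 276);


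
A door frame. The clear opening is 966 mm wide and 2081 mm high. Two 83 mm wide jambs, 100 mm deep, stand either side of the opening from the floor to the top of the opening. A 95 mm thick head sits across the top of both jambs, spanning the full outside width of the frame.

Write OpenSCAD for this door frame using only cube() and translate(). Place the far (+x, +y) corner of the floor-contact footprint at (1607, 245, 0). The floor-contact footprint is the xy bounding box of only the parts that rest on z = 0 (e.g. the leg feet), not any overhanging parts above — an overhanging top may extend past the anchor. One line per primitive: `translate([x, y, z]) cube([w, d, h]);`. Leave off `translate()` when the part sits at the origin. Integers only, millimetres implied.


translate([475, 145, 0]) cube([83, 100, 2081]);
translate([1524, 145, 0]) cube([83, 100, 2081]);
translate([475, 145, 2081]) cube([1132, 100, 95]);


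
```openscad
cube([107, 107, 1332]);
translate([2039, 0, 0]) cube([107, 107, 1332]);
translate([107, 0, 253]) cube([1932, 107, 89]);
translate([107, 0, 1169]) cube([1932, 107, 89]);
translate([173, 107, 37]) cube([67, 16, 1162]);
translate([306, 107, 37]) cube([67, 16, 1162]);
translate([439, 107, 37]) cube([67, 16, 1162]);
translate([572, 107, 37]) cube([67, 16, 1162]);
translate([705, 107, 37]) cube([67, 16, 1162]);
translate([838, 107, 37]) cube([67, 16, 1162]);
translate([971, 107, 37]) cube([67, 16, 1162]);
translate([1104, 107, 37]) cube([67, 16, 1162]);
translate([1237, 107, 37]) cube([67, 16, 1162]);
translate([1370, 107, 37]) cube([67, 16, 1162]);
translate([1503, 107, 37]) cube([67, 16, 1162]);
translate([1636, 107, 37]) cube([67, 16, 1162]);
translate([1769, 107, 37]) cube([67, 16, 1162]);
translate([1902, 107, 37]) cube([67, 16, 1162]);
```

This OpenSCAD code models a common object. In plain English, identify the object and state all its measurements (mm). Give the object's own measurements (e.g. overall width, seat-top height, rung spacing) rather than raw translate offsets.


A fence section. Two 107×107 mm posts, 1332 mm tall, stand on the floor with a clear span of 1932 mm between their inner faces. Two horizontal rails of 107×89 mm section span the gap between the posts with their undersides at z = 253 mm and z = 1169 mm, flush with the posts' −y face. 14 pickets, each 67 mm wide, 16 mm thick and 1162 mm tall, are fixed to the +y face of the rails with their bottoms at z = 37 mm, spaced across the span with a 66 mm gap after the −x post and between neighbouring pickets, with 70 mm left before the +x post.


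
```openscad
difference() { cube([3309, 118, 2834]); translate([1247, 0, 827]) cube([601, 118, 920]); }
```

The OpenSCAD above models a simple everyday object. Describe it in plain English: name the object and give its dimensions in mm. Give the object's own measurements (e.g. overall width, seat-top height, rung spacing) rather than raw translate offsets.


A wall 3309 mm long (x), 118 mm thick (y), 2834 mm tall, with a rectangular window opening cut through it. The opening is 601 mm wide and 920 mm tall; its sill is at z = 827 mm and its near (−x) edge is 1247 mm from the wall's −x end. The opening passes through the full wall thickness.


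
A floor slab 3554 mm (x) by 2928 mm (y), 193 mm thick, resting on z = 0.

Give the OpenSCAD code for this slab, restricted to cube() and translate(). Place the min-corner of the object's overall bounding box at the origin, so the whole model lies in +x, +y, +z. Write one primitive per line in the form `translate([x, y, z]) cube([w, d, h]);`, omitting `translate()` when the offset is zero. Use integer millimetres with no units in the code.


cube([3554, 2928, 193]);


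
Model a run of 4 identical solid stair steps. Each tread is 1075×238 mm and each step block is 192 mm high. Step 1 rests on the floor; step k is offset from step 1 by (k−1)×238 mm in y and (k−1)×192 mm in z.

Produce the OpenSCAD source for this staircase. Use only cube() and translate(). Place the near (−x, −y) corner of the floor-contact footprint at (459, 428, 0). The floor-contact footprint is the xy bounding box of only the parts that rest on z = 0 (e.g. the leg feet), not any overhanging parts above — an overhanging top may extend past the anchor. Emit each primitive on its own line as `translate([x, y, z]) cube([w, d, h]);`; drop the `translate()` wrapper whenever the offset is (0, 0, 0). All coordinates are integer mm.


translate([459, 428, 0]) cube([1075, 238, 192]);
translate([459, 666, 192]) cube([1075, 238, 192]);
translate([459, 904, 384]) cube([1075, 238, 192]);
translate([459, 1142, 576]) cube([1075, 238, 192]);


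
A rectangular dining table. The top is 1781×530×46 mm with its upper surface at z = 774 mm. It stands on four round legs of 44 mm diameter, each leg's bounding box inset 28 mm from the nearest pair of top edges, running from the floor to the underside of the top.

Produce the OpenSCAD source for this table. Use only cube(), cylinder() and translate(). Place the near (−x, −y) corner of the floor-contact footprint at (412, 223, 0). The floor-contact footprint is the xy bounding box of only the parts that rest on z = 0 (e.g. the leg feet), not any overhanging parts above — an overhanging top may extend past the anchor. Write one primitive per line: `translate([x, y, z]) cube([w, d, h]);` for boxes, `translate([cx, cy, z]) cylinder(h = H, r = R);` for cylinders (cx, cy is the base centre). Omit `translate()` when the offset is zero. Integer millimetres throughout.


// leg_h = 774 - 46 = 728
translate([384, 195, 728]) cube([1781, 530, 46]);
translate([434, 245, 0]) cylinder(h = 728, r = 22);
translate([2115, 245, 0]) cylinder(h = 728, r = 22);
translate([434, 675, 0]) cylinder(h = 728, r = 22);
translate([2115, 675, 0]) cylinder(h = 728, r = 22);


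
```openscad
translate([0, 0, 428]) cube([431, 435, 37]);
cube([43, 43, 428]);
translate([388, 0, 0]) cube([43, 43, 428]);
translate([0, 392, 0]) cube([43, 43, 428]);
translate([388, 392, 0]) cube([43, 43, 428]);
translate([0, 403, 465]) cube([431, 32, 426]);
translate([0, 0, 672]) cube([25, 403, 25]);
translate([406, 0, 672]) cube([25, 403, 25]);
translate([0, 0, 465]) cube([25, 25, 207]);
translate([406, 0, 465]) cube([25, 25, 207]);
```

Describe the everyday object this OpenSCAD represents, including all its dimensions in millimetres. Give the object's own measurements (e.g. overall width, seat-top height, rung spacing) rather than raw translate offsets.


A chair. The seat is a 431×435×37 mm slab with its top at z = 465 mm, on four 43×43 mm corner legs (flush with the seat edges, standing on z = 0). A flat backrest 32 mm thick, 426 mm tall, spans the full seat width and rises from the seat top along its +y edge, rear face flush with the rear of the seat. Two armrests of 25×25 mm section run along each side from the seat's front edge to the front of the backrest, top faces 232 mm above the seat top and outer faces flush with the seat's x-edges; a 25×25 mm post under the front of each armrest stands on the seat at the front corner.


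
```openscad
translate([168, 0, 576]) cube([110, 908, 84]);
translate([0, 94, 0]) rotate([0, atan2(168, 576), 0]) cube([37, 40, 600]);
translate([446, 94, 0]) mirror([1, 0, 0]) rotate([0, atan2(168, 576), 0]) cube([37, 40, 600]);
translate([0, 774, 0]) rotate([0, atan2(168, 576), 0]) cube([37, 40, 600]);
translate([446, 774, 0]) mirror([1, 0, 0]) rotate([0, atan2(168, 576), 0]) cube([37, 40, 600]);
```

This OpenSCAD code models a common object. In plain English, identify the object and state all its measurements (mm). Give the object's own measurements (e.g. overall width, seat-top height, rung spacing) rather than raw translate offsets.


A sawhorse. A 110×908×84 mm beam (x, y, z) sits on two A-frame leg pairs. Each pair is two raked legs of 37×40 mm section (40 mm along y) splaying symmetrically in x. Each leg rises 576 mm vertically over 168 mm of horizontal reach and is 600 mm long along its own axis. Every leg's outer bottom edge rests on the floor and its outer top edge meets a bottom edge of the beam — the left legs (tilting toward +x) meet the beam's −x bottom edge, the right legs (their mirror images, tilting toward −x) meet its +x bottom edge — so the leg tops tuck under the beam, the beam's underside is 576 mm above the floor, and the feet are 446 mm apart outside-to-outside with the beam centred between them. The two leg pairs are set in 94 mm from either end of the beam.


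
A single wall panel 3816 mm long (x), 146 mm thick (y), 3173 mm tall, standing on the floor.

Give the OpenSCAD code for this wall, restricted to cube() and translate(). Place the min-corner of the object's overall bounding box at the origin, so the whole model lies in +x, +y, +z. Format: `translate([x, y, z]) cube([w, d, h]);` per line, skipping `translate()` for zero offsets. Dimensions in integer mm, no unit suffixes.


cube([3816, 146, 3173]);


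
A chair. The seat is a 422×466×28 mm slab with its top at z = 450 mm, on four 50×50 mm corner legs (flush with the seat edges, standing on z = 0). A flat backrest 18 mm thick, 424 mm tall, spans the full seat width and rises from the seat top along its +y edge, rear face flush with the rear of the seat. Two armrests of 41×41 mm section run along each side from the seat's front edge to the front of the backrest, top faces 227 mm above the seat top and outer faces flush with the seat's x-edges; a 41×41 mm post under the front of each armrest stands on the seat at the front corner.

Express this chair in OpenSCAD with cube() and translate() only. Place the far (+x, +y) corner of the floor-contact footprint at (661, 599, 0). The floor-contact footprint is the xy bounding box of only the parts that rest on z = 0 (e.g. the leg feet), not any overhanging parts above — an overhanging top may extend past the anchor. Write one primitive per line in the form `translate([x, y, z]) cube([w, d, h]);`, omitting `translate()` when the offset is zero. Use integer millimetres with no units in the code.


// leg_h = 450 - 28 = 422
// arm post h = 227 - 41 = 186
translate([239, 133, 422]) cube([422, 466, 28]);
translate([239, 133, 0]) cube([50, 50, 422]);
translate([611, 133, 0]) cube([50, 50, 422]);
translate([239, 549, 0]) cube([50, 50, 422]);
translate([611, 549, 0]) cube([50, 50, 422]);
translate([239, 581, 450]) cube([422, 18, 424]);
translate([239, 133, 636]) cube([41, 448, 41]);
translate([620, 133, 636]) cube([41, 448, 41]);
translate([239, 133, 450]) cube([41, 41, 186]);
translate([620, 133, 450]) cube([41, 41, 186]);


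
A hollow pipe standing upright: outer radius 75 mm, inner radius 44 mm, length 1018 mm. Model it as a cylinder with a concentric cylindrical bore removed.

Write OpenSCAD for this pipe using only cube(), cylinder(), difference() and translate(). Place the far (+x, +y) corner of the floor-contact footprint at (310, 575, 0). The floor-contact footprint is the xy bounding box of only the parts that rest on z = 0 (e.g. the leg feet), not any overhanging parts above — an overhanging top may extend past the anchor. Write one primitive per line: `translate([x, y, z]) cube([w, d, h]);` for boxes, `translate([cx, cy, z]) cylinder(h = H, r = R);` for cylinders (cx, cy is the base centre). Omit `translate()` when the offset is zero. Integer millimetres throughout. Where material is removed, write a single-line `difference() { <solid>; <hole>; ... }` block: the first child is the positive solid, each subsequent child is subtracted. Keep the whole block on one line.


difference() { translate([235, 500, 0]) cylinder(h = 1018, r = 75); translate([235, 500, 0]) cylinder(h = 1018, r = 44); }


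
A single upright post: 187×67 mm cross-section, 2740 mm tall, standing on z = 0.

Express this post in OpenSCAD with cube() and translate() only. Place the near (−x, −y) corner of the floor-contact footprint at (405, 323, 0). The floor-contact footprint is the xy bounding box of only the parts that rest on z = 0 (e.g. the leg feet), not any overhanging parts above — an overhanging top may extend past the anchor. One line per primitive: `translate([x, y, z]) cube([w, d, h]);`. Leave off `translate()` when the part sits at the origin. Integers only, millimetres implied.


translate([405, 323, 0]) cube([187, 67, 2740]);


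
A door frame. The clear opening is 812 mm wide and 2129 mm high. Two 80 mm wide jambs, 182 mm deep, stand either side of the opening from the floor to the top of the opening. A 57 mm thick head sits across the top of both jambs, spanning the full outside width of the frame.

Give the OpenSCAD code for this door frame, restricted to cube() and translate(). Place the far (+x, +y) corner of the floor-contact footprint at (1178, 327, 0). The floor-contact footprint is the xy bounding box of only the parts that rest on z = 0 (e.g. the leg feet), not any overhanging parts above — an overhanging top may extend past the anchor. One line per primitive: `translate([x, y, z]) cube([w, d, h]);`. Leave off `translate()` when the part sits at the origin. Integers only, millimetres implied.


translate([206, 145, 0]) cube([80, 182, 2129]);
translate([1098, 145, 0]) cube([80, 182, 2129]);
translate([206, 145, 2129]) cube([972, 182, 57]);


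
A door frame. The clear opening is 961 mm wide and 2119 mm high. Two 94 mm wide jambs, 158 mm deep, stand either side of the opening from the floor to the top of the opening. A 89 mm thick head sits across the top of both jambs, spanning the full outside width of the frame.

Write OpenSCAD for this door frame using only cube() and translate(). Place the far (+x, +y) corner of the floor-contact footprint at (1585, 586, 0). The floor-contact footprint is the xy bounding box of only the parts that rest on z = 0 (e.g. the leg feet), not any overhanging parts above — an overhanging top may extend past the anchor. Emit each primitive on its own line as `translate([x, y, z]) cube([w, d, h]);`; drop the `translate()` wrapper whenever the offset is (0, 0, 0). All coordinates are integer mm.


translate([436, 428, 0]) cube([94, 158, 2119]);
translate([1491, 428, 0]) cube([94, 158, 2119]);
translate([436, 428, 2119]) cube([1149, 158, 89]);


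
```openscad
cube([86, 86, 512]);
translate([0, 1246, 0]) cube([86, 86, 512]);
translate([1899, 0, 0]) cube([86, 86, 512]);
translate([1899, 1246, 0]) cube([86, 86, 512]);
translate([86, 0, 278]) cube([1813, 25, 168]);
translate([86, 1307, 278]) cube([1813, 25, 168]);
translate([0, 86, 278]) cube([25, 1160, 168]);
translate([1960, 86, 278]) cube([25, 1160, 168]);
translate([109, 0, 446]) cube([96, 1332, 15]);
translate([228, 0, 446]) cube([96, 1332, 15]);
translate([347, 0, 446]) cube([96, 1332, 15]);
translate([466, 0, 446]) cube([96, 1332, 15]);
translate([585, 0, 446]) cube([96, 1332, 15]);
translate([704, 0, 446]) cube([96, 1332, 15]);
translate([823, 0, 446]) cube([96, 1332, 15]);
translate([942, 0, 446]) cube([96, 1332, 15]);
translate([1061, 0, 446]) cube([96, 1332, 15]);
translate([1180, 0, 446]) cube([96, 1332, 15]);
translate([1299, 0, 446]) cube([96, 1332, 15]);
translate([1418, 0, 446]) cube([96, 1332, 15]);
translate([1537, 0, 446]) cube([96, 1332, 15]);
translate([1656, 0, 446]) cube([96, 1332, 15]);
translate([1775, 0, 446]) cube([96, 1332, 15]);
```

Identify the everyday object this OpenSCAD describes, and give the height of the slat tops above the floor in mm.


A bed frame. The slat-top height is 461 mm.

Four posts, four rails, and a row of slats — a bed frame. Slats sit on the rails at z = 278 + 168 = 446; with slat thickness 15, the top is 461 mm.


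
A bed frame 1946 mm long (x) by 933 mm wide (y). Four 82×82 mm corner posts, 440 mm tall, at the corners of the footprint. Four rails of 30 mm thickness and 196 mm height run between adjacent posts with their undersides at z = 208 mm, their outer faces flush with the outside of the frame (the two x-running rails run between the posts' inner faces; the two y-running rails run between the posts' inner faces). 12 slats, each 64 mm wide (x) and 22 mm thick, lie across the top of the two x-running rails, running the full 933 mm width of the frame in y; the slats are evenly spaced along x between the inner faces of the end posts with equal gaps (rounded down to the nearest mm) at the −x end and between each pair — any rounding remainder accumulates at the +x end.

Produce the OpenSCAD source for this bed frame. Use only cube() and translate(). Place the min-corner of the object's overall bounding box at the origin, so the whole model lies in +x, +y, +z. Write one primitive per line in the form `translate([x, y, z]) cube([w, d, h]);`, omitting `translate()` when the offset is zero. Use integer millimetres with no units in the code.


cube([82, 82, 440]);
translate([0, 851, 0]) cube([82, 82, 440]);
translate([1864, 0, 0]) cube([82, 82, 440]);
translate([1864, 851, 0]) cube([82, 82, 440]);
translate([82, 0, 208]) cube([1782, 30, 196]);
translate([82, 903, 208]) cube([1782, 30, 196]);
translate([0, 82, 208]) cube([30, 769, 196]);
translate([1916, 82, 208]) cube([30, 769, 196]);
translate([160, 0, 404]) cube([64, 933, 22]);
translate([302, 0, 404]) cube([64, 933, 22]);
translate([444, 0, 404]) cube([64, 933, 22]);
translate([586, 0, 404]) cube([64, 933, 22]);
translate([728, 0, 404]) cube([64, 933, 22]);
translate([870, 0, 404]) cube([64, 933, 22]);
translate([1012, 0, 404]) cube([64, 933, 22]);
translate([1154, 0, 404]) cube([64, 933, 22]);
translate([1296, 0, 404]) cube([64, 933, 22]);
translate([1438, 0, 404]) cube([64, 933, 22]);
translate([1580, 0, 404]) cube([64, 933, 22]);
translate([1722, 0, 404]) cube([64, 933, 22]);


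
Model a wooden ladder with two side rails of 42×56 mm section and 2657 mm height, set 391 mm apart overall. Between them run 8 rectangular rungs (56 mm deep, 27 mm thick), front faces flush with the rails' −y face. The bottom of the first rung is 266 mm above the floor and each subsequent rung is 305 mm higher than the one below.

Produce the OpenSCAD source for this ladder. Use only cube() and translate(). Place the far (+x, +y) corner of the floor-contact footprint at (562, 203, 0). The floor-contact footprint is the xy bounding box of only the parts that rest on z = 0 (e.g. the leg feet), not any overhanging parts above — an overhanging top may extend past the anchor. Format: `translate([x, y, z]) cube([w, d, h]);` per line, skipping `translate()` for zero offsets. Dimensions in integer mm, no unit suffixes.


translate([171, 147, 0]) cube([42, 56, 2657]);
translate([520, 147, 0]) cube([42, 56, 2657]);
translate([213, 147, 266]) cube([307, 56, 27]);
translate([213, 147, 571]) cube([307, 56, 27]);
translate([213, 147, 876]) cube([307, 56, 27]);
translate([213, 147, 1181]) cube([307, 56, 27]);
translate([213, 147, 1486]) cube([307, 56, 27]);
translate([213, 147, 1791]) cube([307, 56, 27]);
translate([213, 147, 2096]) cube([307, 56, 27]);
translate([213, 147, 2401]) cube([307, 56, 27]);


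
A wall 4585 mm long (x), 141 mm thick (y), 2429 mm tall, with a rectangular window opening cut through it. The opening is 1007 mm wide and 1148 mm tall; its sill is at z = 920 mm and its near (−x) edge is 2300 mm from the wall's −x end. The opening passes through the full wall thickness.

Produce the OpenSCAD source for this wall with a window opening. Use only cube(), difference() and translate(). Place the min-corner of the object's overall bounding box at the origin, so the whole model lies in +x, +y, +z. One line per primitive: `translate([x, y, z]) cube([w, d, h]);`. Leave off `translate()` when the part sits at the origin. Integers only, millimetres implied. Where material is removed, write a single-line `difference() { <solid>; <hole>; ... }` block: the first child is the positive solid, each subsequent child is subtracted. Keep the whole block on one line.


difference() { cube([4585, 141, 2429]); translate([2300, 0, 920]) cube([1007, 141, 1148]); }


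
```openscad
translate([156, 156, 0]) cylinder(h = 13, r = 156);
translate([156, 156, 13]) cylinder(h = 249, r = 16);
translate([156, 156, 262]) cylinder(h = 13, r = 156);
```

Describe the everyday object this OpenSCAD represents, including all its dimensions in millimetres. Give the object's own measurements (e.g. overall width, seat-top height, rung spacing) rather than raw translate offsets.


A spool: two coaxial disc flanges of radius 156 mm and thickness 13 mm, joined by a core cylinder of radius 16 mm and height 249 mm. The lower flange rests on z = 0 and the three cylinders share a vertical axis.


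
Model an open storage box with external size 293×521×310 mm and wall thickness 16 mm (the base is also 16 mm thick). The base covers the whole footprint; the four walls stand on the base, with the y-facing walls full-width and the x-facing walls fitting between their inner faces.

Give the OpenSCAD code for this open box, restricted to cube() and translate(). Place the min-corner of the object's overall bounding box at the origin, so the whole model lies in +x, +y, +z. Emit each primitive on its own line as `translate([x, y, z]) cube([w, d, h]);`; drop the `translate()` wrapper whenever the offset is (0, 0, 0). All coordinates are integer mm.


cube([293, 521, 16]);
translate([0, 0, 16]) cube([293, 16, 294]);
translate([0, 505, 16]) cube([293, 16, 294]);
translate([0, 16, 16]) cube([16, 489, 294]);
translate([277, 16, 16]) cube([16, 489, 294]);


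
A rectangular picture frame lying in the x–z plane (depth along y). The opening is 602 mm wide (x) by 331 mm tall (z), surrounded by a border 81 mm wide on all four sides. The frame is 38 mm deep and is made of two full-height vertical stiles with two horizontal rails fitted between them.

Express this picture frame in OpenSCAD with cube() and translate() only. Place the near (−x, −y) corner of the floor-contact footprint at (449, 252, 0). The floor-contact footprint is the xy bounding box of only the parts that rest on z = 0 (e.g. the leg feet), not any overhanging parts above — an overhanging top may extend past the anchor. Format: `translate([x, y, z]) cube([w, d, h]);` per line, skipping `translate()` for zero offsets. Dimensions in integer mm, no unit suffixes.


translate([449, 252, 0]) cube([81, 38, 493]);
translate([1132, 252, 0]) cube([81, 38, 493]);
translate([530, 252, 0]) cube([602, 38, 81]);
translate([530, 252, 412]) cube([602, 38, 81]);


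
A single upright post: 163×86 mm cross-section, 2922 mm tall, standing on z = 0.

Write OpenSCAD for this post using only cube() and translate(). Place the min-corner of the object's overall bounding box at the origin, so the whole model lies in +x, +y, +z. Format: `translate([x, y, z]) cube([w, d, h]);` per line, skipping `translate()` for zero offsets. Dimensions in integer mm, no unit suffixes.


cube([163, 86, 2922]);


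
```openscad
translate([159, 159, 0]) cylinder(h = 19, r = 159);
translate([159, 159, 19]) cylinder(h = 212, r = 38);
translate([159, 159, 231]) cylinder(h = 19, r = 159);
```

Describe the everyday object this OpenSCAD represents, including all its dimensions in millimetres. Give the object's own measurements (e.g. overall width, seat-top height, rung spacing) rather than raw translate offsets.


A spool: two coaxial disc flanges of radius 159 mm and thickness 19 mm, joined by a core cylinder of radius 38 mm and height 212 mm. The lower flange rests on z = 0 and the three cylinders share a vertical axis.


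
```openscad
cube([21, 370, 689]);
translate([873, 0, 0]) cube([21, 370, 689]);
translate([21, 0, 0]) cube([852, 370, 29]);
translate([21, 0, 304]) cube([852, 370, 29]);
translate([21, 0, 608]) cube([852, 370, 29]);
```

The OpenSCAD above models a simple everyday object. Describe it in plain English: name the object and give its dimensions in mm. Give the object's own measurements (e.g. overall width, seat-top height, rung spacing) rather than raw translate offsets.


An open bookshelf. Two side panels, each 21 mm thick, 370 mm deep and 689 mm tall, stand 894 mm apart (outside-to-outside). Between them sit 3 shelves, each 29 mm thick and 370 mm deep, spanning the full gap between the sides. The bottom shelf rests on the floor (its underside at z = 0) and the clear gap between one shelf's top and the next shelf's underside is 275 mm.


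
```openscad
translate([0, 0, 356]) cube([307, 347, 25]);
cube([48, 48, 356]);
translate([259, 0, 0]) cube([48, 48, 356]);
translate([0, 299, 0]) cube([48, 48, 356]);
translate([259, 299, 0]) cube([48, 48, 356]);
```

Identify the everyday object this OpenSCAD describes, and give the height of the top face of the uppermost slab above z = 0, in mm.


A stool. The seat height is 381 mm.

A 307×347×25 slab at z = 356 on four corner posts — a stool. The seat top is 356 + 25 = 381 mm.


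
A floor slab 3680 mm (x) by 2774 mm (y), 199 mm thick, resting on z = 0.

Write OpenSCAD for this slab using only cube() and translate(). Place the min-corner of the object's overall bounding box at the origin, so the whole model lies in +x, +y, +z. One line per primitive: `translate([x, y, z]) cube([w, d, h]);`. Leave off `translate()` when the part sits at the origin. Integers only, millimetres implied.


cube([3680, 2774, 199]);


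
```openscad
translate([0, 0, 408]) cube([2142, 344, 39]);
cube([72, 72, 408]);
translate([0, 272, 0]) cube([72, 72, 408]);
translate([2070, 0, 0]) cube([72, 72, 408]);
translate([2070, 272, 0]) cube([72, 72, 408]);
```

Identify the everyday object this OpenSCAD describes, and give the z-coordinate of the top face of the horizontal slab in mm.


A bench. The seat-top height is 447 mm.

A long slab on four corner posts — a bench. The slab sits at z = 408 with thickness 39, so the top is 408 + 39 = 447 mm.


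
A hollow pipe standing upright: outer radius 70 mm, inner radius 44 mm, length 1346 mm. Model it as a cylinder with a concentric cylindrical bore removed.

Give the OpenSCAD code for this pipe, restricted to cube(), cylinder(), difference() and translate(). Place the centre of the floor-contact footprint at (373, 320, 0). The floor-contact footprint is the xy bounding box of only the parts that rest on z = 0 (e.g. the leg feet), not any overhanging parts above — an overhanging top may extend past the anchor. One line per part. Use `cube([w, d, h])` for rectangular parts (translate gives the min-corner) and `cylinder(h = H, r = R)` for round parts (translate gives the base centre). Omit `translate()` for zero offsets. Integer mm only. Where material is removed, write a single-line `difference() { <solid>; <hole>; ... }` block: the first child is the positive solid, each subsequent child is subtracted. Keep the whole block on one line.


difference() { translate([373, 320, 0]) cylinder(h = 1346, r = 70); translate([373, 320, 0]) cylinder(h = 1346, r = 44); }


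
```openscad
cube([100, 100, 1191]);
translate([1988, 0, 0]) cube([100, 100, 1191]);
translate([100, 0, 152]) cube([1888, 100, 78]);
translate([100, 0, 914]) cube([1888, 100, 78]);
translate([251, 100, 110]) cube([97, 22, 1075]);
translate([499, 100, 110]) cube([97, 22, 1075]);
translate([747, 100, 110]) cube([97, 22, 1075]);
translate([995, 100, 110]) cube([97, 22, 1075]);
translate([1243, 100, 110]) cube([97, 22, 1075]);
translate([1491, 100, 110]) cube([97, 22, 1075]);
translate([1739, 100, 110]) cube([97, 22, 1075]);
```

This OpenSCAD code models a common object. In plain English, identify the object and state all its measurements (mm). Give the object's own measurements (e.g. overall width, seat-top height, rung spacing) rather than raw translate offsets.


A fence section. Two 100×100 mm posts, 1191 mm tall, stand on the floor with a clear span of 1888 mm between their inner faces. Two horizontal rails of 100×78 mm section span the gap between the posts with their undersides at z = 152 mm and z = 914 mm, flush with the posts' −y face. 7 pickets, each 97 mm wide, 22 mm thick and 1075 mm tall, are fixed to the +y face of the rails with their bottoms at z = 110 mm, spaced across the span with a 151 mm gap after the −x post and between neighbouring pickets, with 152 mm left before the +x post.


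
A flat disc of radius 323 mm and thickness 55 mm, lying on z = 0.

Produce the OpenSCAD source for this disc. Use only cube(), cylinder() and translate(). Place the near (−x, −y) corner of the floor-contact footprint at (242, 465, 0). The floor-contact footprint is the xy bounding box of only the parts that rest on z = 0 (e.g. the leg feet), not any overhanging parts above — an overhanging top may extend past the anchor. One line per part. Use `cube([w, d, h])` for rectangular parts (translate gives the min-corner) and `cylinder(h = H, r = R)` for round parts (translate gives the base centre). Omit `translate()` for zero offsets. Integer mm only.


translate([565, 788, 0]) cylinder(h = 55, r = 323);


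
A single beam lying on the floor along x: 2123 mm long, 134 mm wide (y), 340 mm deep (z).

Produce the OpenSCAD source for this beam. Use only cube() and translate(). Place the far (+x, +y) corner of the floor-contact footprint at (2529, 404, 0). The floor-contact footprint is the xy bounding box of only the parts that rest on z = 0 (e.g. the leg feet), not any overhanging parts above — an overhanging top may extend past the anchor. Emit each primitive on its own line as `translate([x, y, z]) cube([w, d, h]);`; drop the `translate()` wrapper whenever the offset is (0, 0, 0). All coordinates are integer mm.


translate([406, 270, 0]) cube([2123, 134, 340]);


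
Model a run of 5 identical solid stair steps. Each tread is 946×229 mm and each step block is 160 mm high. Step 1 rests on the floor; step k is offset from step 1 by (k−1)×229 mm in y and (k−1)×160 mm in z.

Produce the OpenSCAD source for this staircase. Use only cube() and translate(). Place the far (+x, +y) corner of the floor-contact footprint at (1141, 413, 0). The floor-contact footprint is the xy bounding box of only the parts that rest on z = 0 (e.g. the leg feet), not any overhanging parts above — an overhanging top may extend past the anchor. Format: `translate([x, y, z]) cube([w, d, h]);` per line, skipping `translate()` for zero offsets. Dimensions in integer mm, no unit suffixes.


translate([195, 184, 0]) cube([946, 229, 160]);
translate([195, 413, 160]) cube([946, 229, 160]);
translate([195, 642, 320]) cube([946, 229, 160]);
translate([195, 871, 480]) cube([946, 229, 160]);
translate([195, 1100, 640]) cube([946, 229, 160]);


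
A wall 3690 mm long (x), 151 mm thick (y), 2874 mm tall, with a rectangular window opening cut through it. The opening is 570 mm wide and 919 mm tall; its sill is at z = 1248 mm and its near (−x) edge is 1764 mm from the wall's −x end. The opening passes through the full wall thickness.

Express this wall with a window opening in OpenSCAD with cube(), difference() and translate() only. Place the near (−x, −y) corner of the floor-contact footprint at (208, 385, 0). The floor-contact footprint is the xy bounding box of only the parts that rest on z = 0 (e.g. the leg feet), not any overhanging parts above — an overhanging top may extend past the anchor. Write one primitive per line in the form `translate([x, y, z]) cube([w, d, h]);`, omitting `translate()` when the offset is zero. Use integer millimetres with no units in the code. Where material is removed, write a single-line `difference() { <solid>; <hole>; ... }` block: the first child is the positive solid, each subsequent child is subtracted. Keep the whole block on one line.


difference() { translate([208, 385, 0]) cube([3690, 151, 2874]); translate([1972, 385, 1248]) cube([570, 151, 919]); }


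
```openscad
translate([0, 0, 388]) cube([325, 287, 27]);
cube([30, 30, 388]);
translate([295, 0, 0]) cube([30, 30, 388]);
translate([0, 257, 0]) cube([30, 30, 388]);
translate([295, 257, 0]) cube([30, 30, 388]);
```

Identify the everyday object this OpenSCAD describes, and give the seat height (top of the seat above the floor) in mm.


A stool. The seat height is 415 mm.

A 325×287×27 slab at z = 388 on four corner posts — a stool. The seat top is 388 + 27 = 415 mm.


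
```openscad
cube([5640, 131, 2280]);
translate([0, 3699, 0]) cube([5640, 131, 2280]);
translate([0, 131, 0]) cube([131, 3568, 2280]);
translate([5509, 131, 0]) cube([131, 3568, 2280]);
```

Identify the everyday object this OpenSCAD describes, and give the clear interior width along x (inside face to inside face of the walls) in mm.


A house (or room) frame. The interior width is 5378 mm.

Four 2280 mm walls enclosing a rectangle with no floor or roof — a room or house frame. Outside width is 5640 mm and wall thickness is 131 mm, so the interior width is 5640 − 2 × 131 = 5378 mm.


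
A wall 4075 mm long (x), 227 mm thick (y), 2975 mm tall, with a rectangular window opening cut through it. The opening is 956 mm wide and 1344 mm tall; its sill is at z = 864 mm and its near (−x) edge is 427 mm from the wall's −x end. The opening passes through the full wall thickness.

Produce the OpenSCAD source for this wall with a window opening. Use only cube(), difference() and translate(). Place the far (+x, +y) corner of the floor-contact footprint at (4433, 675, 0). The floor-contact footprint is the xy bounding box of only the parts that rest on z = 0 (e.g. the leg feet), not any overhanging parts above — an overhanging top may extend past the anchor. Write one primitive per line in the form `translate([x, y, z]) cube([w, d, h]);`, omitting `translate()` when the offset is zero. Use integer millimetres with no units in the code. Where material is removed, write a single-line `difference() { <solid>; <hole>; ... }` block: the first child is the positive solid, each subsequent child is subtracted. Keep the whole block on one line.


difference() { translate([358, 448, 0]) cube([4075, 227, 2975]); translate([785, 448, 864]) cube([956, 227, 1344]); }
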